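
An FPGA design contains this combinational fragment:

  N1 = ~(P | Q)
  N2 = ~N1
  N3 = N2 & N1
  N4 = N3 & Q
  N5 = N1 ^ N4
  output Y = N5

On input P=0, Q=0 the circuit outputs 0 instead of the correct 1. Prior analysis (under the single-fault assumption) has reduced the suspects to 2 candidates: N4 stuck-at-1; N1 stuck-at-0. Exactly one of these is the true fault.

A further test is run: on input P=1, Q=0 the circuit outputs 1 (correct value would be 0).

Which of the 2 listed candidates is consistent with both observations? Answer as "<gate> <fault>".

N4 stuck-at-1

Evaluate each candidate on input P=1, Q=0:
  N4 stuck-at-1: N1=0, N2=1, N3=0, N4=1 [stuck-at-1], N5=1 → 1 — matches
  N1 stuck-at-0: N1=0 [stuck-at-0], N2=1, N3=0, N4=0, N5=0 → 0 — eliminated
Only N4 stuck-at-1 reproduces the observed 1.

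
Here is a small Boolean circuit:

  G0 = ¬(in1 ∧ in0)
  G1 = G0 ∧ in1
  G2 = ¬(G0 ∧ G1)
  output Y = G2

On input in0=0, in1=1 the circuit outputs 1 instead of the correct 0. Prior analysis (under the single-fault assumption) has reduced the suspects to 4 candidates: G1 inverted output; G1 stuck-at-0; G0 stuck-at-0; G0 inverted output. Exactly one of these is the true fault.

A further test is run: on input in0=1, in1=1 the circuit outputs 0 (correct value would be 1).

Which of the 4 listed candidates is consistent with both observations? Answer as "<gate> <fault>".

G0 inverted output

Evaluate each candidate on input in0=1, in1=1:
  G1 inverted output: G0=0, G1=1 [inverted output], G2=1 → 1 — eliminated
  G1 stuck-at-0: G0=0, G1=0 [stuck-at-0], G2=1 → 1 — eliminated
  G0 stuck-at-0: G0=0 [stuck-at-0], G1=0, G2=1 → 1 — eliminated
  G0 inverted output: G0=1 [inverted output], G1=1, G2=0 → 0 — matches
Only G0 inverted output reproduces the observed 0.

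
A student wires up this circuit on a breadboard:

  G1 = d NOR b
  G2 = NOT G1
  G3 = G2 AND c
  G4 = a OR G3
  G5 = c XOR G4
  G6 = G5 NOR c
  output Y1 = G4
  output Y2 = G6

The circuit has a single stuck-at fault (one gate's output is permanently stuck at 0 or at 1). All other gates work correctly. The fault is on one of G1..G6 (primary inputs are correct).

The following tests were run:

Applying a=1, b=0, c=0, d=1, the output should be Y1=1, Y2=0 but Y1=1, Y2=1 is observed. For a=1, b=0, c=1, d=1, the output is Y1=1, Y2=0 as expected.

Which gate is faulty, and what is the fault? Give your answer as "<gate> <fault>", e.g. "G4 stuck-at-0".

G5 stuck-at-0

Fault-free values for test 1 (a=1, b=0, c=0, d=1): G1=0, G2=1, G3=0, G4=1, G5=1, G6=0, giving Y1=1, Y2=0. Observed Y1=1, Y2=1.
Test 1: faults giving observed Y1=1, Y2=1 are {G5 stuck-at-0, G6 stuck-at-1}.
Test 2 (a=1, b=0, c=1, d=1): fault-free G1=0, G2=1, G3=1, G4=1, G5=0, G6=0 → Y1=1, Y2=0; observed Y1=1, Y2=0. Eliminates G6 stuck-at-1.
Only G5 stuck-at-0 is consistent with every test.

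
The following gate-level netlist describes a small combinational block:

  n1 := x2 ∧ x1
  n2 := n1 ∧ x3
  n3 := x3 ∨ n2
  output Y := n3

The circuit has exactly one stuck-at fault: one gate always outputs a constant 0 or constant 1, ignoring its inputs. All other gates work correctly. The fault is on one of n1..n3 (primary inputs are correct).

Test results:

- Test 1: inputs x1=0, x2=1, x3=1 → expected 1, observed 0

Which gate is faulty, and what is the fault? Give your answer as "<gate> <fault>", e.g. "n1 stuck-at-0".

n3 stuck-at-0

Fault-free values for test 1 (x1=0, x2=1, x3=1): n1=0, n2=0, n3=1, giving Y=1. Observed 0.
Test 1: faults giving observed 0 are {n3 stuck-at-0}.
Only n3 stuck-at-0 is consistent with every test.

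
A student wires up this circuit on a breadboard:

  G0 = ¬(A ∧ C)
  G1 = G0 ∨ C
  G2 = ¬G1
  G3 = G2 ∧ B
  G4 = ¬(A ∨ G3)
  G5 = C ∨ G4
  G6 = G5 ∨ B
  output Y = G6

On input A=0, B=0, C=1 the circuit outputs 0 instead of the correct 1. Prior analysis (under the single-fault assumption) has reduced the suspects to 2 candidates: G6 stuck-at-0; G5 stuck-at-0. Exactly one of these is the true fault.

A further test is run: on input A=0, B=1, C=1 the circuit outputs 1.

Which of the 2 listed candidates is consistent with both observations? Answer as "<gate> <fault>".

Evaluate each candidate on input A=0, B=1, C=1:
  G6 stuck-at-0: G0=1, G1=1, G2=0, G3=0, G4=1, G5=1, G6=0 [stuck-at-0] → 0 — eliminated
  G5 stuck-at-0: G0=1, G1=1, G2=0, G3=0, G4=1, G5=0 [stuck-at-0], G6=1 → 1 — matches
Only G5 stuck-at-0 reproduces the observed 1.

G5 stuck-at-0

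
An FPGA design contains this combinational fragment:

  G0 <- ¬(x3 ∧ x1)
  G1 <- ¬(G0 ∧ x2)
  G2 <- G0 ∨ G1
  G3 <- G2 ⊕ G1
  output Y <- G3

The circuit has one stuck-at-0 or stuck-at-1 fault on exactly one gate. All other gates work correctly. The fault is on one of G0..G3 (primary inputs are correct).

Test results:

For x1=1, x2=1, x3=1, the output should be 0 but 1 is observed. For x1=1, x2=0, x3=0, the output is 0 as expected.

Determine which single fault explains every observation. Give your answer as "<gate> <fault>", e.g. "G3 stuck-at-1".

Fault-free values for test 1 (x1=1, x2=1, x3=1): G0=0, G1=1, G2=1, G3=0, giving Y=0. Observed 1.
Test 1: faults giving observed 1 are {G0 stuck-at-1, G2 stuck-at-0, G3 stuck-at-1}.
Test 2 (x1=1, x2=0, x3=0): fault-free G0=1, G1=1, G2=1, G3=0 → 0; observed 0. Eliminates G2 stuck-at-0, G3 stuck-at-1.
Only G0 stuck-at-1 is consistent with every test.

G0 stuck-at-1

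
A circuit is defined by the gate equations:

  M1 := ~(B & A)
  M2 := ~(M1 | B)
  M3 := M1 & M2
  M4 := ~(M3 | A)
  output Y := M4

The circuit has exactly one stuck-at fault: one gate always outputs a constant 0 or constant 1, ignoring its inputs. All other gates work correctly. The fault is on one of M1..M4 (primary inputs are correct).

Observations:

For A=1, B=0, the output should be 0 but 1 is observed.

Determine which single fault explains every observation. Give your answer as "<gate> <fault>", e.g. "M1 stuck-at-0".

Fault-free values for test 1 (A=1, B=0): M1=1, M2=0, M3=0, M4=0, giving Y=0. Observed 1.
Test 1: faults giving observed 1 are {M4 stuck-at-1}.
Only M4 stuck-at-1 is consistent with every test.

M4 stuck-at-1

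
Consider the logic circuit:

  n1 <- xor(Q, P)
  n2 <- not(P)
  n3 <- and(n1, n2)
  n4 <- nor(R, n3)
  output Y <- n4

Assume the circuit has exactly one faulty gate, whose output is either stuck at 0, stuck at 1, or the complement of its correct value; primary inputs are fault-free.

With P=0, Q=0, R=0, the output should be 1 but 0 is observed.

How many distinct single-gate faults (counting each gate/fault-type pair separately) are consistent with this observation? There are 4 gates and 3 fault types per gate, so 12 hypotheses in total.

6

Fault-free: n1=0, n2=1, n3=0, n4=1 → 1. Observed 0.
  n1 stuck-at-0: output 1 ✗
  n1 stuck-at-1: output 0 ✓
  n1 inverted output: output 0 ✓
  n2 stuck-at-0: output 1 ✗
  n2 stuck-at-1: output 1 ✗
  n2 inverted output: output 1 ✗
  n3 stuck-at-0: output 1 ✗
  n3 stuck-at-1: output 0 ✓
  n3 inverted output: output 0 ✓
  n4 stuck-at-0: output 0 ✓
  n4 stuck-at-1: output 1 ✗
  n4 inverted output: output 0 ✓
Consistent faults: {n1 stuck-at-1, n1 inverted output, n3 stuck-at-1, n3 inverted output, n4 stuck-at-0, n4 inverted output} — 6 in all.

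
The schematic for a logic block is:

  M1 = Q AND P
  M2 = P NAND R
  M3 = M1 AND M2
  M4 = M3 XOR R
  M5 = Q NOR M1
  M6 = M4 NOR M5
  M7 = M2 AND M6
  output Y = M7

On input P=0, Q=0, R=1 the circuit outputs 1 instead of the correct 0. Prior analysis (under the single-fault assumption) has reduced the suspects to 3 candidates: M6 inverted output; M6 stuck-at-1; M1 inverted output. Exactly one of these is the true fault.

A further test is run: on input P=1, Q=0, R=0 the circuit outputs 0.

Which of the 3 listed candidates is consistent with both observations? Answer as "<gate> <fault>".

M1 inverted output

Evaluate each candidate on input P=1, Q=0, R=0:
  M6 inverted output: M1=0, M2=1, M3=0, M4=0, M5=1, M6=1 [inverted output], M7=1 → 1 — eliminated
  M6 stuck-at-1: M1=0, M2=1, M3=0, M4=0, M5=1, M6=1 [stuck-at-1], M7=1 → 1 — eliminated
  M1 inverted output: M1=1 [inverted output], M2=1, M3=1, M4=1, M5=0, M6=0, M7=0 → 0 — matches
Only M1 inverted output reproduces the observed 0.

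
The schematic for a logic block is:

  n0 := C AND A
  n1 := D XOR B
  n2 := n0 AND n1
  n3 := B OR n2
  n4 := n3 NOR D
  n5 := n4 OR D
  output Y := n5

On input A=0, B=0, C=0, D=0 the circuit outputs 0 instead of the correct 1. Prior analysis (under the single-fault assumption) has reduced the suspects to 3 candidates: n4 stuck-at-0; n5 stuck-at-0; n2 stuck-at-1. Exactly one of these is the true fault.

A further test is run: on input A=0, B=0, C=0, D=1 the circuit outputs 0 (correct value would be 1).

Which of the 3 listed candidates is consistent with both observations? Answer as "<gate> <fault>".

n5 stuck-at-0

Evaluate each candidate on input A=0, B=0, C=0, D=1:
  n4 stuck-at-0: n0=0, n1=1, n2=0, n3=0, n4=0 [stuck-at-0], n5=1 → 1 — eliminated
  n5 stuck-at-0: n0=0, n1=1, n2=0, n3=0, n4=0, n5=0 [stuck-at-0] → 0 — matches
  n2 stuck-at-1: n0=0, n1=1, n2=1 [stuck-at-1], n3=1, n4=0, n5=1 → 1 — eliminated
Only n5 stuck-at-0 reproduces the observed 0.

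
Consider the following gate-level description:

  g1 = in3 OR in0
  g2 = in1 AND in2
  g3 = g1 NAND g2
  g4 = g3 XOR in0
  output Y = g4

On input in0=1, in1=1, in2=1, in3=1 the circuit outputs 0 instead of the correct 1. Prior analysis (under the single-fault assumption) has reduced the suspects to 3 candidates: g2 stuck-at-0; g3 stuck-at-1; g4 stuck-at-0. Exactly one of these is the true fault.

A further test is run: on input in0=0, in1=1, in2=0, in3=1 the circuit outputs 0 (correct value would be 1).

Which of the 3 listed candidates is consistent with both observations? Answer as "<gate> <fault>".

g4 stuck-at-0

Evaluate each candidate on input in0=0, in1=1, in2=0, in3=1:
  g2 stuck-at-0: g1=1, g2=0 [stuck-at-0], g3=1, g4=1 → 1 — eliminated
  g3 stuck-at-1: g1=1, g2=0, g3=1 [stuck-at-1], g4=1 → 1 — eliminated
  g4 stuck-at-0: g1=1, g2=0, g3=1, g4=0 [stuck-at-0] → 0 — matches
Only g4 stuck-at-0 reproduces the observed 0.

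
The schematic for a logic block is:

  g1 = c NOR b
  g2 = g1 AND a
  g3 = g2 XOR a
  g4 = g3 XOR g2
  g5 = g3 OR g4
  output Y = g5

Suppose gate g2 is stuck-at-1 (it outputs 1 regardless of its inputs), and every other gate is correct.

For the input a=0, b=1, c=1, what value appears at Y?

1

Propagate with g2 forced: g1=0, g2=1 [stuck-at-1], g3=1, g4=0, g5=1.
So Y = 1. (Without the fault it would be 0.)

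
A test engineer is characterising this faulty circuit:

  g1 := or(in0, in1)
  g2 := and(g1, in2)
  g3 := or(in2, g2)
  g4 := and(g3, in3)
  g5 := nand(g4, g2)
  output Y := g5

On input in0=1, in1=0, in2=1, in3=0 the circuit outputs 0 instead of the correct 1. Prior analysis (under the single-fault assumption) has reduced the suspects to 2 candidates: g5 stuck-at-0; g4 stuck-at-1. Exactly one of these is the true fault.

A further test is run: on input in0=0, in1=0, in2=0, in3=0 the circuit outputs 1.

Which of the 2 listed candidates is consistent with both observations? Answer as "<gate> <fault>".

Evaluate each candidate on input in0=0, in1=0, in2=0, in3=0:
  g5 stuck-at-0: g1=0, g2=0, g3=0, g4=0, g5=0 [stuck-at-0] → 0 — eliminated
  g4 stuck-at-1: g1=0, g2=0, g3=0, g4=1 [stuck-at-1], g5=1 → 1 — matches
Only g4 stuck-at-1 reproduces the observed 1.

g4 stuck-at-1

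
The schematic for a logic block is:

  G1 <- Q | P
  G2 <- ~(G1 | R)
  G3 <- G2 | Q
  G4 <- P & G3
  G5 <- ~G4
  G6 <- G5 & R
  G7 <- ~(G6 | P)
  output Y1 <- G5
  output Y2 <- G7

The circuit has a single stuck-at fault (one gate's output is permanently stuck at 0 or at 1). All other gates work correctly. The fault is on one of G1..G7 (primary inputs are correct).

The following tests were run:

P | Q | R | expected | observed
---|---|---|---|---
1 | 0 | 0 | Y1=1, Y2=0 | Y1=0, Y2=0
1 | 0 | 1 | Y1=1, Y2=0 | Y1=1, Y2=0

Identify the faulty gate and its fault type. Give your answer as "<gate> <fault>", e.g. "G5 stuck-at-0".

G1 stuck-at-0

Fault-free values for test 1 (P=1, Q=0, R=0): G1=1, G2=0, G3=0, G4=0, G5=1, G6=0, G7=0, giving Y1=1, Y2=0. Observed Y1=0, Y2=0.
Test 1: faults giving observed Y1=0, Y2=0 are {G1 stuck-at-0, G2 stuck-at-1, G3 stuck-at-1, G4 stuck-at-1, G5 stuck-at-0}.
Test 2 (P=1, Q=0, R=1): fault-free G1=1, G2=0, G3=0, G4=0, G5=1, G6=1, G7=0 → Y1=1, Y2=0; observed Y1=1, Y2=0. Eliminates G2 stuck-at-1, G3 stuck-at-1, G4 stuck-at-1, G5 stuck-at-0.
Only G1 stuck-at-0 is consistent with every test.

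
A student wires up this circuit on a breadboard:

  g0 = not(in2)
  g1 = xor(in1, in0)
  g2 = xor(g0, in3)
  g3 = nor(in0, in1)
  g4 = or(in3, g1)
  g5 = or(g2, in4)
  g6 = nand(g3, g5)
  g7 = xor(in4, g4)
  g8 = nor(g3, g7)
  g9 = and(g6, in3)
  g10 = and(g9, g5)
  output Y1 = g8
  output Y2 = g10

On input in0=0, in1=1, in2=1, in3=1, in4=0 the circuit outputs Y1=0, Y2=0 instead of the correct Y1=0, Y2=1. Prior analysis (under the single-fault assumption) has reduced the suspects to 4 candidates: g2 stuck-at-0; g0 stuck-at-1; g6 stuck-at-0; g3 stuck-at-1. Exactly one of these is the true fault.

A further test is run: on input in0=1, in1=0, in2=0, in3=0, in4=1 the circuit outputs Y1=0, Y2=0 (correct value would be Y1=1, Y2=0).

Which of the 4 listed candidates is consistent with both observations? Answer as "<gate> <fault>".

Evaluate each candidate on input in0=1, in1=0, in2=0, in3=0, in4=1:
  g2 stuck-at-0: g0=1, g1=1, g2=0 [stuck-at-0], g3=0, g4=1, g5=1, g6=1, g7=0, g8=1, g9=0, g10=0 → Y1=1, Y2=0 — eliminated
  g0 stuck-at-1: g0=1 [stuck-at-1], g1=1, g2=1, g3=0, g4=1, g5=1, g6=1, g7=0, g8=1, g9=0, g10=0 → Y1=1, Y2=0 — eliminated
  g6 stuck-at-0: g0=1, g1=1, g2=1, g3=0, g4=1, g5=1, g6=0 [stuck-at-0], g7=0, g8=1, g9=0, g10=0 → Y1=1, Y2=0 — eliminated
  g3 stuck-at-1: g0=1, g1=1, g2=1, g3=1 [stuck-at-1], g4=1, g5=1, g6=0, g7=0, g8=0, g9=0, g10=0 → Y1=0, Y2=0 — matches
Only g3 stuck-at-1 reproduces the observed Y1=0, Y2=0.

g3 stuck-at-1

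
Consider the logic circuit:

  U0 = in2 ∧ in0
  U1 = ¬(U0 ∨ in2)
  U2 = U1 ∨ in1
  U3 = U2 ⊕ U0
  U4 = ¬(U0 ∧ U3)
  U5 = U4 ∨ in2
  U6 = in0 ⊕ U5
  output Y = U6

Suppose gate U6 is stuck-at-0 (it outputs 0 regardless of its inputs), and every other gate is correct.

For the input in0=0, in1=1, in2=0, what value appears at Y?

0

Propagate with U6 forced: U0=0, U1=1, U2=1, U3=1, U4=1, U5=1, U6=0 [stuck-at-0].
So Y = 0. (Without the fault it would be 1.)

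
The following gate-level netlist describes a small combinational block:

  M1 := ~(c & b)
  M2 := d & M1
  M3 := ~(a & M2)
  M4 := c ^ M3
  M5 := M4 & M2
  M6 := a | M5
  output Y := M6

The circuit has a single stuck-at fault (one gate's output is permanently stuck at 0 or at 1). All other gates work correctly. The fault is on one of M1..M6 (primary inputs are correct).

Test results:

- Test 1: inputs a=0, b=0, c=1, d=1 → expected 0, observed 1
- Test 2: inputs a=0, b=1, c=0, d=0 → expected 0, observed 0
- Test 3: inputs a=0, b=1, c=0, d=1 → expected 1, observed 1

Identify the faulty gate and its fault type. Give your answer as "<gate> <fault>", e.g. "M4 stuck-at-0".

Fault-free values for test 1 (a=0, b=0, c=1, d=1): M1=1, M2=1, M3=1, M4=0, M5=0, M6=0, giving Y=0. Observed 1.
Test 1: faults giving observed 1 are {M3 stuck-at-0, M4 stuck-at-1, M5 stuck-at-1, M6 stuck-at-1}.
Test 2 (a=0, b=1, c=0, d=0): fault-free M1=1, M2=0, M3=1, M4=1, M5=0, M6=0 → 0; observed 0. Eliminates M5 stuck-at-1, M6 stuck-at-1.
Test 3 (a=0, b=1, c=0, d=1): fault-free M1=1, M2=1, M3=1, M4=1, M5=1, M6=1 → 1; observed 1. Eliminates M3 stuck-at-0.
Only M4 stuck-at-1 is consistent with every test.

M4 stuck-at-1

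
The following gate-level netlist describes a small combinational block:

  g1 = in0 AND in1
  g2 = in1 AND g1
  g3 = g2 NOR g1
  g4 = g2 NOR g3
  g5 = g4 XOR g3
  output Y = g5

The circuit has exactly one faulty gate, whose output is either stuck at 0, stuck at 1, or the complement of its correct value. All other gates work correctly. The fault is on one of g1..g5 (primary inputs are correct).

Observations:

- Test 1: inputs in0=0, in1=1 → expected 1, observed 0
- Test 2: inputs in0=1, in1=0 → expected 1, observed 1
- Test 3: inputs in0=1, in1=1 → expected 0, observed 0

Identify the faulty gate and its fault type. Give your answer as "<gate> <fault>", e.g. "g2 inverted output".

g1 stuck-at-1

Fault-free values for test 1 (in0=0, in1=1): g1=0, g2=0, g3=1, g4=0, g5=1, giving Y=1. Observed 0.
Test 1: faults giving observed 0 are {g1 stuck-at-1, g1 inverted output, g2 stuck-at-1, g2 inverted output, g4 stuck-at-1, g4 inverted output, g5 stuck-at-0, g5 inverted output}.
Test 2 (in0=1, in1=0): fault-free g1=0, g2=0, g3=1, g4=0, g5=1 → 1; observed 1. Eliminates g2 stuck-at-1, g2 inverted output, g4 stuck-at-1, g4 inverted output, g5 stuck-at-0, g5 inverted output.
Test 3 (in0=1, in1=1): fault-free g1=1, g2=1, g3=0, g4=0, g5=0 → 0; observed 0. Eliminates g1 inverted output.
Only g1 stuck-at-1 is consistent with every test.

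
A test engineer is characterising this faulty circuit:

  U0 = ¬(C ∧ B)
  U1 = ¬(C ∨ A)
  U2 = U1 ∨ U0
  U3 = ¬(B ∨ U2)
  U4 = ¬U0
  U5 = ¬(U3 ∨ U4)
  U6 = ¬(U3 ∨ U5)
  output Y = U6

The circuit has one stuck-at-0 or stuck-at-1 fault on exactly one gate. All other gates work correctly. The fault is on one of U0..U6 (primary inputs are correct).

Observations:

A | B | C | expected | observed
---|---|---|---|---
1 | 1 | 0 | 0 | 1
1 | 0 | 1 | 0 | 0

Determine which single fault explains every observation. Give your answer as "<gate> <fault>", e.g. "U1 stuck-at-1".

Fault-free values for test 1 (A=1, B=1, C=0): U0=1, U1=0, U2=1, U3=0, U4=0, U5=1, U6=0, giving Y=0. Observed 1.
Test 1: faults giving observed 1 are {U0 stuck-at-0, U4 stuck-at-1, U5 stuck-at-0, U6 stuck-at-1}.
Test 2 (A=1, B=0, C=1): fault-free U0=1, U1=0, U2=1, U3=0, U4=0, U5=1, U6=0 → 0; observed 0. Eliminates U4 stuck-at-1, U5 stuck-at-0, U6 stuck-at-1.
Only U0 stuck-at-0 is consistent with every test.

U0 stuck-at-0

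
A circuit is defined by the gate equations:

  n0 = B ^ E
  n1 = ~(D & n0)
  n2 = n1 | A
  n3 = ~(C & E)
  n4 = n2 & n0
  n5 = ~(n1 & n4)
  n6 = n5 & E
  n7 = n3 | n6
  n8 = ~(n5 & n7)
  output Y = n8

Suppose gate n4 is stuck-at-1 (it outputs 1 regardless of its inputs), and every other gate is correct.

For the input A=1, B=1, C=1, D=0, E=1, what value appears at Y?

1

Propagate with n4 forced: n0=0, n1=1, n2=1, n3=0, n4=1 [stuck-at-1], n5=0, n6=0, n7=0, n8=1.
So Y = 1. (Without the fault it would be 0.)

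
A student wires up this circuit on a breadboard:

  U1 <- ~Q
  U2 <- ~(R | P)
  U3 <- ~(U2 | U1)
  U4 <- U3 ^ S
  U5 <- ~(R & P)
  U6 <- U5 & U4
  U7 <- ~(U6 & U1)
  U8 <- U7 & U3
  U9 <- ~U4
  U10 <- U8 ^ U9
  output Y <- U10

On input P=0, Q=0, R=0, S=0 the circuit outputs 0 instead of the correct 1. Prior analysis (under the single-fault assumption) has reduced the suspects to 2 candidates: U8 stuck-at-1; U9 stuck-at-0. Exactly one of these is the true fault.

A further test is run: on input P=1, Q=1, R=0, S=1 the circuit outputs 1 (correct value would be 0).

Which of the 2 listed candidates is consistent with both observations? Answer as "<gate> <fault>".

U9 stuck-at-0

Evaluate each candidate on input P=1, Q=1, R=0, S=1:
  U8 stuck-at-1: U1=0, U2=0, U3=1, U4=0, U5=1, U6=0, U7=1, U8=1 [stuck-at-1], U9=1, U10=0 → 0 — eliminated
  U9 stuck-at-0: U1=0, U2=0, U3=1, U4=0, U5=1, U6=0, U7=1, U8=1, U9=0 [stuck-at-0], U10=1 → 1 — matches
Only U9 stuck-at-0 reproduces the observed 1.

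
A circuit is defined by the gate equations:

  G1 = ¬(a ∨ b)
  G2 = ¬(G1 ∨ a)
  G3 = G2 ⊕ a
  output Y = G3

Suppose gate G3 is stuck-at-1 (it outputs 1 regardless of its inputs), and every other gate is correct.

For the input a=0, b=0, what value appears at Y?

1

Propagate with G3 forced: G1=1, G2=0, G3=1 [stuck-at-1].
So Y = 1. (Without the fault it would be 0.)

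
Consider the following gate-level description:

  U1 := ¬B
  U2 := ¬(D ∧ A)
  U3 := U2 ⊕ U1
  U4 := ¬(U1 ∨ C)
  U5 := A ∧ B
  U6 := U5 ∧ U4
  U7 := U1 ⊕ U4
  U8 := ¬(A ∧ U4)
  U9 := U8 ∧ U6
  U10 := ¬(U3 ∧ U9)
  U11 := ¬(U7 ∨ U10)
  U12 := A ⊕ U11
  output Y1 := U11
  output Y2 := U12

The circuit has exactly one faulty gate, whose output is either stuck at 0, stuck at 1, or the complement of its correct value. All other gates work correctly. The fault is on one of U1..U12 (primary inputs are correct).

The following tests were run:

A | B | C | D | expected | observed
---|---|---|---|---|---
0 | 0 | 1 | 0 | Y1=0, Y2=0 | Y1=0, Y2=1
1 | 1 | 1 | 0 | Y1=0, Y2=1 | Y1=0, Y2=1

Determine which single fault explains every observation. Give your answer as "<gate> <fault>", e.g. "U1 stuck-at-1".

U12 stuck-at-1

Fault-free values for test 1 (A=0, B=0, C=1, D=0): U1=1, U2=1, U3=0, U4=0, U5=0, U6=0, U7=1, U8=1, U9=0, U10=1, U11=0, U12=0, giving Y1=0, Y2=0. Observed Y1=0, Y2=1.
Test 1: faults giving observed Y1=0, Y2=1 are {U12 stuck-at-1, U12 inverted output}.
Test 2 (A=1, B=1, C=1, D=0): fault-free U1=0, U2=1, U3=1, U4=0, U5=1, U6=0, U7=0, U8=1, U9=0, U10=1, U11=0, U12=1 → Y1=0, Y2=1; observed Y1=0, Y2=1. Eliminates U12 inverted output.
Only U12 stuck-at-1 is consistent with every test.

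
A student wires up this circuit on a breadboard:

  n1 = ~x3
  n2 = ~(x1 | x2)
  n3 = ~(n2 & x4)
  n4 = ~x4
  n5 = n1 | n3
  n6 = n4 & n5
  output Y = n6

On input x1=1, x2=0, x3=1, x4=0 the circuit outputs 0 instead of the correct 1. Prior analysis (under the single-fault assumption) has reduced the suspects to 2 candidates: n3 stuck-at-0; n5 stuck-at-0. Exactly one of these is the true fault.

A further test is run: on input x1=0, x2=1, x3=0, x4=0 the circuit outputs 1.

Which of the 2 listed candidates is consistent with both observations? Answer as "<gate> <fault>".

Evaluate each candidate on input x1=0, x2=1, x3=0, x4=0:
  n3 stuck-at-0: n1=1, n2=0, n3=0 [stuck-at-0], n4=1, n5=1, n6=1 → 1 — matches
  n5 stuck-at-0: n1=1, n2=0, n3=1, n4=1, n5=0 [stuck-at-0], n6=0 → 0 — eliminated
Only n3 stuck-at-0 reproduces the observed 1.

n3 stuck-at-0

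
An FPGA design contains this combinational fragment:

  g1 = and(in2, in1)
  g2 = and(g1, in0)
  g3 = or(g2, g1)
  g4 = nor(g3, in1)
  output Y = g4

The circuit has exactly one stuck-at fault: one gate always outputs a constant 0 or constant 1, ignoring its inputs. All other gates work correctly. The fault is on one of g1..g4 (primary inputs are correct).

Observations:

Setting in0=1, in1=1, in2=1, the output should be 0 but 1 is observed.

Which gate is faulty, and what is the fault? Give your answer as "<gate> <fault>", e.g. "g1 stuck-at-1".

g4 stuck-at-1

Fault-free values for test 1 (in0=1, in1=1, in2=1): g1=1, g2=1, g3=1, g4=0, giving Y=0. Observed 1.
Test 1: faults giving observed 1 are {g4 stuck-at-1}.
Only g4 stuck-at-1 is consistent with every test.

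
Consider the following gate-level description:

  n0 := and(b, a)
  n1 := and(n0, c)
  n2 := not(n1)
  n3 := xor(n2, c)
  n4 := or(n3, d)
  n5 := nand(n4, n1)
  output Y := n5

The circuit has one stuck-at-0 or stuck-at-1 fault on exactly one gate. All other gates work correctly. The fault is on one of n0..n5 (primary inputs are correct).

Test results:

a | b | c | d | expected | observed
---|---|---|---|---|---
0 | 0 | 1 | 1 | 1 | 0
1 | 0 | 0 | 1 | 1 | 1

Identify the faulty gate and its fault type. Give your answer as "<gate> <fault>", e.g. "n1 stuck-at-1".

Fault-free values for test 1 (a=0, b=0, c=1, d=1): n0=0, n1=0, n2=1, n3=0, n4=1, n5=1, giving Y=1. Observed 0.
Test 1: faults giving observed 0 are {n0 stuck-at-1, n1 stuck-at-1, n5 stuck-at-0}.
Test 2 (a=1, b=0, c=0, d=1): fault-free n0=0, n1=0, n2=1, n3=1, n4=1, n5=1 → 1; observed 1. Eliminates n1 stuck-at-1, n5 stuck-at-0.
Only n0 stuck-at-1 is consistent with every test.

n0 stuck-at-1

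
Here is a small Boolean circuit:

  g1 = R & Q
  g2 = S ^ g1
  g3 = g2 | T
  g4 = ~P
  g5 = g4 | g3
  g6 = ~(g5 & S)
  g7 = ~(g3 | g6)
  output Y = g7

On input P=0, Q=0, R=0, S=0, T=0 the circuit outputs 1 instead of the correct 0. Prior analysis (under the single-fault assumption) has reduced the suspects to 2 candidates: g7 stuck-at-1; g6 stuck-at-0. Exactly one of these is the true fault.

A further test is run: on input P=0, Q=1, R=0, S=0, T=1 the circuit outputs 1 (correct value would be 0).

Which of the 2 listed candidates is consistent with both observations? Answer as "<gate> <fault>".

Evaluate each candidate on input P=0, Q=1, R=0, S=0, T=1:
  g7 stuck-at-1: g1=0, g2=0, g3=1, g4=1, g5=1, g6=1, g7=1 [stuck-at-1] → 1 — matches
  g6 stuck-at-0: g1=0, g2=0, g3=1, g4=1, g5=1, g6=0 [stuck-at-0], g7=0 → 0 — eliminated
Only g7 stuck-at-1 reproduces the observed 1.

g7 stuck-at-1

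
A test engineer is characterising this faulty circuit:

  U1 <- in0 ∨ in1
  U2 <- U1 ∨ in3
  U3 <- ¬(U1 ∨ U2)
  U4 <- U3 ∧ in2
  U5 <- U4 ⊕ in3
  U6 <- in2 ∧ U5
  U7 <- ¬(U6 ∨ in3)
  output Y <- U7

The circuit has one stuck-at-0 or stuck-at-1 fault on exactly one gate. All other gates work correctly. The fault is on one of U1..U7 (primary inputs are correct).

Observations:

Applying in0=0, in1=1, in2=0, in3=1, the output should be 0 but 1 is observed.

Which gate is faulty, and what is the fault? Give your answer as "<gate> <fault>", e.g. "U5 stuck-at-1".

U7 stuck-at-1

Fault-free values for test 1 (in0=0, in1=1, in2=0, in3=1): U1=1, U2=1, U3=0, U4=0, U5=1, U6=0, U7=0, giving Y=0. Observed 1.
Test 1: faults giving observed 1 are {U7 stuck-at-1}.
Only U7 stuck-at-1 is consistent with every test.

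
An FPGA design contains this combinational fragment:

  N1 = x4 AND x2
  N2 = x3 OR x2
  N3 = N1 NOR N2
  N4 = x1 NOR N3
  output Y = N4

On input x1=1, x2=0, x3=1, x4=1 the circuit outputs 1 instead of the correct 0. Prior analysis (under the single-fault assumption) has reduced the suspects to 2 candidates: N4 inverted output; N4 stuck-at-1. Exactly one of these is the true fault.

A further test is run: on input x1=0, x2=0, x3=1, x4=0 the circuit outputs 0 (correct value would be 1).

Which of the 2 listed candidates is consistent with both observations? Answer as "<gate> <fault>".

N4 inverted output

Evaluate each candidate on input x1=0, x2=0, x3=1, x4=0:
  N4 inverted output: N1=0, N2=1, N3=0, N4=0 [inverted output] → 0 — matches
  N4 stuck-at-1: N1=0, N2=1, N3=0, N4=1 [stuck-at-1] → 1 — eliminated
Only N4 inverted output reproduces the observed 0.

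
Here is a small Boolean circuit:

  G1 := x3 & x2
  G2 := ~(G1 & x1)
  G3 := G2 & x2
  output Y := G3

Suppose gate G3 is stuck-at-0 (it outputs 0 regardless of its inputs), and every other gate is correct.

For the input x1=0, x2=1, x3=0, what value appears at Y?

Propagate with G3 forced: G1=0, G2=1, G3=0 [stuck-at-0].
So Y = 0. (Without the fault it would be 1.)

0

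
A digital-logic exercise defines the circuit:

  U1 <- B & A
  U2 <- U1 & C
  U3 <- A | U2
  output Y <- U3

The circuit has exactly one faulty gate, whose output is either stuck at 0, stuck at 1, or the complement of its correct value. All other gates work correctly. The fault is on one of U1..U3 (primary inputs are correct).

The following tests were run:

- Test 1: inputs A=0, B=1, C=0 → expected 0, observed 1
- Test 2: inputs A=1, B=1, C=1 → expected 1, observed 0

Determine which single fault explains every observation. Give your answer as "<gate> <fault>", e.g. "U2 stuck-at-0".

U3 inverted output

Fault-free values for test 1 (A=0, B=1, C=0): U1=0, U2=0, U3=0, giving Y=0. Observed 1.
Test 1: faults giving observed 1 are {U2 stuck-at-1, U2 inverted output, U3 stuck-at-1, U3 inverted output}.
Test 2 (A=1, B=1, C=1): fault-free U1=1, U2=1, U3=1 → 1; observed 0. Eliminates U2 stuck-at-1, U2 inverted output, U3 stuck-at-1.
Only U3 inverted output is consistent with every test.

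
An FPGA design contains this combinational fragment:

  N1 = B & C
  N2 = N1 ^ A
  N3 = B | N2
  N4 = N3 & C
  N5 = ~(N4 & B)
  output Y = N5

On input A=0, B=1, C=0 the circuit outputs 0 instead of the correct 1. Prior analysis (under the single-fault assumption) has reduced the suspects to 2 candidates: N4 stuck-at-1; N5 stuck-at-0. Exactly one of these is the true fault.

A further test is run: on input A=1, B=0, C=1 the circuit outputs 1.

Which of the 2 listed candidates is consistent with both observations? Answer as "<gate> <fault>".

Evaluate each candidate on input A=1, B=0, C=1:
  N4 stuck-at-1: N1=0, N2=1, N3=1, N4=1 [stuck-at-1], N5=1 → 1 — matches
  N5 stuck-at-0: N1=0, N2=1, N3=1, N4=1, N5=0 [stuck-at-0] → 0 — eliminated
Only N4 stuck-at-1 reproduces the observed 1.

N4 stuck-at-1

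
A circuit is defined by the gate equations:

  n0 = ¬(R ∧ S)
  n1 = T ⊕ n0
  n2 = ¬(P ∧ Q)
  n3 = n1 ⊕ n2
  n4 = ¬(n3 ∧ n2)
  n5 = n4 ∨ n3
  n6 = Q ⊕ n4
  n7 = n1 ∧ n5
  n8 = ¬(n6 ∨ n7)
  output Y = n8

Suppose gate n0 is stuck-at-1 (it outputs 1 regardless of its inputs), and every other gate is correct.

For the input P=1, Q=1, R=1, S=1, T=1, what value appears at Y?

Propagate with n0 forced: n0=1 [stuck-at-1], n1=0, n2=0, n3=0, n4=1, n5=1, n6=0, n7=0, n8=1.
So Y = 1. (Without the fault it would be 0.)

1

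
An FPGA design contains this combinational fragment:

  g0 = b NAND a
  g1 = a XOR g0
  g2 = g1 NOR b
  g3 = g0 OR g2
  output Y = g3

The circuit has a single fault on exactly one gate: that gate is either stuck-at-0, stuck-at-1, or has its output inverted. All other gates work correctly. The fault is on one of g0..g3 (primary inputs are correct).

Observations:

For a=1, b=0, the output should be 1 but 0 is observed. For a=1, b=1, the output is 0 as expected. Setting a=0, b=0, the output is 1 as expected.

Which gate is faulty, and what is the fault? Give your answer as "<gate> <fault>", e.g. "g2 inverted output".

g0 stuck-at-0

Fault-free values for test 1 (a=1, b=0): g0=1, g1=0, g2=1, g3=1, giving Y=1. Observed 0.
Test 1: faults giving observed 0 are {g0 stuck-at-0, g0 inverted output, g3 stuck-at-0, g3 inverted output}.
Test 2 (a=1, b=1): fault-free g0=0, g1=1, g2=0, g3=0 → 0; observed 0. Eliminates g0 inverted output, g3 inverted output.
Test 3 (a=0, b=0): fault-free g0=1, g1=1, g2=0, g3=1 → 1; observed 1. Eliminates g3 stuck-at-0.
Only g0 stuck-at-0 is consistent with every test.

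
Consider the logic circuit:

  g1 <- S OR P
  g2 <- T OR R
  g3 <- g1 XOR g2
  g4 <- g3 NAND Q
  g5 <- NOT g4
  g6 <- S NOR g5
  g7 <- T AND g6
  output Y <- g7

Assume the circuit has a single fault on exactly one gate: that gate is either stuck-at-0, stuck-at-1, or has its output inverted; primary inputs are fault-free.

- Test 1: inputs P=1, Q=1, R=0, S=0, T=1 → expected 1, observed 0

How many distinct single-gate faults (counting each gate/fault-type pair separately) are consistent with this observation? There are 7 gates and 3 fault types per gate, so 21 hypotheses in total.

14

Fault-free: g1=1, g2=1, g3=0, g4=1, g5=0, g6=1, g7=1 → 1. Observed 0.
  g1: stuck-at-0, inverted output ✓; others ✗
  g2: stuck-at-0, inverted output ✓; others ✗
  g3: stuck-at-1, inverted output ✓; others ✗
  g4: stuck-at-0, inverted output ✓; others ✗
  g5: stuck-at-1, inverted output ✓; others ✗
  g6: stuck-at-0, inverted output ✓; others ✗
  g7: stuck-at-0, inverted output ✓; others ✗
Consistent faults: {g1 stuck-at-0, g1 inverted output, g2 stuck-at-0, g2 inverted output, g3 stuck-at-1, g3 inverted output, g4 stuck-at-0, g4 inverted output, g5 stuck-at-1, g5 inverted output, g6 stuck-at-0, g6 inverted output, g7 stuck-at-0, g7 inverted output} — 14 in all.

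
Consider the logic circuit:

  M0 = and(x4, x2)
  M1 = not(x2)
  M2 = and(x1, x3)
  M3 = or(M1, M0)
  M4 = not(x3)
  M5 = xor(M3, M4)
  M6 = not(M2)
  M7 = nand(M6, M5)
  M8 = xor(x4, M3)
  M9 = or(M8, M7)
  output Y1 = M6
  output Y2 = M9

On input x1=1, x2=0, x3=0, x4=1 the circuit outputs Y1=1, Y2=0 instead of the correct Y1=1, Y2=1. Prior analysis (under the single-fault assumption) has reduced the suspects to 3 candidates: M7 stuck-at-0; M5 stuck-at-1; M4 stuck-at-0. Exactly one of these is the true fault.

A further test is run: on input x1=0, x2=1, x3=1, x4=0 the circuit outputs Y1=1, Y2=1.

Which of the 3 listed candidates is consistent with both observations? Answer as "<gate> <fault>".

M4 stuck-at-0

Evaluate each candidate on input x1=0, x2=1, x3=1, x4=0:
  M7 stuck-at-0: M0=0, M1=0, M2=0, M3=0, M4=0, M5=0, M6=1, M7=0 [stuck-at-0], M8=0, M9=0 → Y1=1, Y2=0 — eliminated
  M5 stuck-at-1: M0=0, M1=0, M2=0, M3=0, M4=0, M5=1 [stuck-at-1], M6=1, M7=0, M8=0, M9=0 → Y1=1, Y2=0 — eliminated
  M4 stuck-at-0: M0=0, M1=0, M2=0, M3=0, M4=0 [stuck-at-0], M5=0, M6=1, M7=1, M8=0, M9=1 → Y1=1, Y2=1 — matches
Only M4 stuck-at-0 reproduces the observed Y1=1, Y2=1.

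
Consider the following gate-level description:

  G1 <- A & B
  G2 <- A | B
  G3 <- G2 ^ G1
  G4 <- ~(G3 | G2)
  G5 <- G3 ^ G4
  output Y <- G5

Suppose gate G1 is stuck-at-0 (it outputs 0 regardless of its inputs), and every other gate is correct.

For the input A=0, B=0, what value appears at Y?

1

Propagate with G1 forced: G1=0 [stuck-at-0], G2=0, G3=0, G4=1, G5=1.
So Y = 1. (Same as the fault-free value — the fault is masked on this input.)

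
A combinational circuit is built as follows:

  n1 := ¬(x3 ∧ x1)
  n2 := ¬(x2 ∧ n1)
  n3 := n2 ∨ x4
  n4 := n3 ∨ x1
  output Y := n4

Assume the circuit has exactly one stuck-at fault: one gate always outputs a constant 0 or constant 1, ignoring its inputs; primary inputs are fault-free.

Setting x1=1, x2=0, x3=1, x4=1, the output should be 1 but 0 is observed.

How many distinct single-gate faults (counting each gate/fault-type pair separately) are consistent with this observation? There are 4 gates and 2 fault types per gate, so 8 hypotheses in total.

1

Fault-free: n1=0, n2=1, n3=1, n4=1 → 1. Observed 0.
  n1 stuck-at-0: output 1 ✗
  n1 stuck-at-1: output 1 ✗
  n2 stuck-at-0: output 1 ✗
  n2 stuck-at-1: output 1 ✗
  n3 stuck-at-0: output 1 ✗
  n3 stuck-at-1: output 1 ✗
  n4 stuck-at-0: output 0 ✓
  n4 stuck-at-1: output 1 ✗
Consistent faults: {n4 stuck-at-0} — 1 in all.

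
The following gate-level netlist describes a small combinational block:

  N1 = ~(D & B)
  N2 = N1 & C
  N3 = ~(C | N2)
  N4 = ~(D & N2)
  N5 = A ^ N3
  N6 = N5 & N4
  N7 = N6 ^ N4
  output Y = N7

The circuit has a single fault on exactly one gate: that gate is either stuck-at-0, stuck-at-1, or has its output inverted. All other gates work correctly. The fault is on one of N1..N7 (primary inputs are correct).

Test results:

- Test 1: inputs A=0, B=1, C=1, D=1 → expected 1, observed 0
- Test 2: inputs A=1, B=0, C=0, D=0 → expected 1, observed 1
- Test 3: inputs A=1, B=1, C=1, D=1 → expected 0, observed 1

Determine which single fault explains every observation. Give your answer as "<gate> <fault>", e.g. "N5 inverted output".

Fault-free values for test 1 (A=0, B=1, C=1, D=1): N1=0, N2=0, N3=0, N4=1, N5=0, N6=0, N7=1, giving Y=1. Observed 0.
Test 1: faults giving observed 0 are {N1 stuck-at-1, N1 inverted output, N2 stuck-at-1, N2 inverted output, N3 stuck-at-1, N3 inverted output, N4 stuck-at-0, N4 inverted output, N5 stuck-at-1, N5 inverted output, N6 stuck-at-1, N6 inverted output, N7 stuck-at-0, N7 inverted output}.
Test 2 (A=1, B=0, C=0, D=0): fault-free N1=1, N2=0, N3=1, N4=1, N5=0, N6=0, N7=1 → 1; observed 1. Eliminates N2 stuck-at-1, N2 inverted output, N3 inverted output, N4 stuck-at-0, N4 inverted output, N5 stuck-at-1, N5 inverted output, N6 stuck-at-1, N6 inverted output, N7 stuck-at-0, N7 inverted output.
Test 3 (A=1, B=1, C=1, D=1): fault-free N1=0, N2=0, N3=0, N4=1, N5=1, N6=1, N7=0 → 0; observed 1. Eliminates N1 stuck-at-1, N1 inverted output.
Only N3 stuck-at-1 is consistent with every test.

N3 stuck-at-1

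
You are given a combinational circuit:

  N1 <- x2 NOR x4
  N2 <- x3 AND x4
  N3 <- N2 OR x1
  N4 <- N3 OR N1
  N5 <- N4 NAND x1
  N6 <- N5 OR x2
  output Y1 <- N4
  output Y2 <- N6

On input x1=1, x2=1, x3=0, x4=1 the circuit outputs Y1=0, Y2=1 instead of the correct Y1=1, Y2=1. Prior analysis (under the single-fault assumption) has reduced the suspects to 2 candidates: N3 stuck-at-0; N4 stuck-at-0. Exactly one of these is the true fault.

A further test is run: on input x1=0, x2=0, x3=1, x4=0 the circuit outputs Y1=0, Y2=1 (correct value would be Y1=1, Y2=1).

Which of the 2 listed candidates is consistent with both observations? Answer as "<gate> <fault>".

Evaluate each candidate on input x1=0, x2=0, x3=1, x4=0:
  N3 stuck-at-0: N1=1, N2=0, N3=0 [stuck-at-0], N4=1, N5=1, N6=1 → Y1=1, Y2=1 — eliminated
  N4 stuck-at-0: N1=1, N2=0, N3=0, N4=0 [stuck-at-0], N5=1, N6=1 → Y1=0, Y2=1 — matches
Only N4 stuck-at-0 reproduces the observed Y1=0, Y2=1.

N4 stuck-at-0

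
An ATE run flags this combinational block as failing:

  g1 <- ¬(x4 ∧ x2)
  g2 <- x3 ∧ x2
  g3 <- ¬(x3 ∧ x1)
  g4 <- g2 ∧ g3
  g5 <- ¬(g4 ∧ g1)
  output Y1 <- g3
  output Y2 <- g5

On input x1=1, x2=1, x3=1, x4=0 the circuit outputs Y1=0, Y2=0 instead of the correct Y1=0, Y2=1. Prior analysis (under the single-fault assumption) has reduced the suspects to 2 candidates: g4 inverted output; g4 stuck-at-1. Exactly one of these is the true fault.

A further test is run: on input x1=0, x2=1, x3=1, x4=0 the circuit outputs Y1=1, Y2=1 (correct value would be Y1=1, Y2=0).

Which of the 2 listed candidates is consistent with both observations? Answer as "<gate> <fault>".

Evaluate each candidate on input x1=0, x2=1, x3=1, x4=0:
  g4 inverted output: g1=1, g2=1, g3=1, g4=0 [inverted output], g5=1 → Y1=1, Y2=1 — matches
  g4 stuck-at-1: g1=1, g2=1, g3=1, g4=1 [stuck-at-1], g5=0 → Y1=1, Y2=0 — eliminated
Only g4 inverted output reproduces the observed Y1=1, Y2=1.

g4 inverted output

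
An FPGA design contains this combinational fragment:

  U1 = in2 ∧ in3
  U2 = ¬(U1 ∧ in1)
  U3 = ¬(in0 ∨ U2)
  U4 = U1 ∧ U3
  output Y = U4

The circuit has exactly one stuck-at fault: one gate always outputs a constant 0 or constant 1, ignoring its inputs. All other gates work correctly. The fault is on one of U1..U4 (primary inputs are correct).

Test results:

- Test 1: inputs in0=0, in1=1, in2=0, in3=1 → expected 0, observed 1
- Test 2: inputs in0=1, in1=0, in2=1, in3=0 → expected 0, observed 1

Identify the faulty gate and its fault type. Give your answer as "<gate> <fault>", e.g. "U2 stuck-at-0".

Fault-free values for test 1 (in0=0, in1=1, in2=0, in3=1): U1=0, U2=1, U3=0, U4=0, giving Y=0. Observed 1.
Test 1: faults giving observed 1 are {U1 stuck-at-1, U4 stuck-at-1}.
Test 2 (in0=1, in1=0, in2=1, in3=0): fault-free U1=0, U2=1, U3=0, U4=0 → 0; observed 1. Eliminates U1 stuck-at-1.
Only U4 stuck-at-1 is consistent with every test.

U4 stuck-at-1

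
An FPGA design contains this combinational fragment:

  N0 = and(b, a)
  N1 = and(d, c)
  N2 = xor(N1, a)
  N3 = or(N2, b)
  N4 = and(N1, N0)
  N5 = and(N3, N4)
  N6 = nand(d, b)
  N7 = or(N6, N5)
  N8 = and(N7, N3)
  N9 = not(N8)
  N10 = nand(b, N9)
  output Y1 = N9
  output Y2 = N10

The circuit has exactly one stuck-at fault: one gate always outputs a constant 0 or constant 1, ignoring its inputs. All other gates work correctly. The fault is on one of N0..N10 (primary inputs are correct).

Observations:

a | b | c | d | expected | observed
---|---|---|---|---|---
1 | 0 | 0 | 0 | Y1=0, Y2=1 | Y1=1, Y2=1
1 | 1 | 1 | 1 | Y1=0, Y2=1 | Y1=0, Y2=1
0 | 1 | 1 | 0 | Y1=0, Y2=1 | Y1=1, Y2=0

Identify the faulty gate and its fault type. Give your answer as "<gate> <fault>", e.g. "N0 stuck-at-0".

N6 stuck-at-0

Fault-free values for test 1 (a=1, b=0, c=0, d=0): N0=0, N1=0, N2=1, N3=1, N4=0, N5=0, N6=1, N7=1, N8=1, N9=0, N10=1, giving Y1=0, Y2=1. Observed Y1=1, Y2=1.
Test 1: faults giving observed Y1=1, Y2=1 are {N1 stuck-at-1, N2 stuck-at-0, N3 stuck-at-0, N6 stuck-at-0, N7 stuck-at-0, N8 stuck-at-0, N9 stuck-at-1}.
Test 2 (a=1, b=1, c=1, d=1): fault-free N0=1, N1=1, N2=0, N3=1, N4=1, N5=1, N6=0, N7=1, N8=1, N9=0, N10=1 → Y1=0, Y2=1; observed Y1=0, Y2=1. Eliminates N3 stuck-at-0, N7 stuck-at-0, N8 stuck-at-0, N9 stuck-at-1.
Test 3 (a=0, b=1, c=1, d=0): fault-free N0=0, N1=0, N2=0, N3=1, N4=0, N5=0, N6=1, N7=1, N8=1, N9=0, N10=1 → Y1=0, Y2=1; observed Y1=1, Y2=0. Eliminates N1 stuck-at-1, N2 stuck-at-0.
Only N6 stuck-at-0 is consistent with every test.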